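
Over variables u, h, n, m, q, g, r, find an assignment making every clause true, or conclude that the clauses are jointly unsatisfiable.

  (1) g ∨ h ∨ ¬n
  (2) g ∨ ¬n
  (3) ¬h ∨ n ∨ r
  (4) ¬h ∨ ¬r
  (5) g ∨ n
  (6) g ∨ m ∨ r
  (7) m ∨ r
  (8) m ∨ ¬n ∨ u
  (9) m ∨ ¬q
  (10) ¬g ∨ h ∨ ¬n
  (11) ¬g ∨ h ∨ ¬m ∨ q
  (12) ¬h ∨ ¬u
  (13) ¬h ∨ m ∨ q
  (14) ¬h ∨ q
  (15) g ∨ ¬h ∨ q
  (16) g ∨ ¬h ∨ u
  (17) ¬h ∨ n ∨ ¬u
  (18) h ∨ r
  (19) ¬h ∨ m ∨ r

Set u = False.
Set h = False.
  then (h ∨ r) forces r = True.
Set n = False.
  then (g ∨ n) forces g = True.
Set m = False.
  then (m ∨ ¬q) forces q = False.
All clauses satisfied.

u = False; h = False; n = False; m = False; q = False; g = True; r = True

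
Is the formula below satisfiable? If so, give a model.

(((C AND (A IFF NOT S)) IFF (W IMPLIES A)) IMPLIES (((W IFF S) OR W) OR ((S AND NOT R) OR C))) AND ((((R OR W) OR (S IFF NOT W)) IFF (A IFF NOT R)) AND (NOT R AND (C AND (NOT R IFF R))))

Unsatisfiable — no assignment works.

The conjunct NOT R IFF R is unsatisfiable on its own:
  R=F: evaluates to False.
  R=T: evaluates to False.
So the whole conjunction is unsatisfiable.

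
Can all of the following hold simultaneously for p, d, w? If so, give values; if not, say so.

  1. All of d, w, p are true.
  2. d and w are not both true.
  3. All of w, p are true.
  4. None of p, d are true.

The formula is unsatisfiable.

Case p = True:
  Constraint (4) is violated (p=T) — contradiction.
Case p = False:
  Constraint (1) is violated (p=F) — contradiction.
Both cases fail — unsatisfiable.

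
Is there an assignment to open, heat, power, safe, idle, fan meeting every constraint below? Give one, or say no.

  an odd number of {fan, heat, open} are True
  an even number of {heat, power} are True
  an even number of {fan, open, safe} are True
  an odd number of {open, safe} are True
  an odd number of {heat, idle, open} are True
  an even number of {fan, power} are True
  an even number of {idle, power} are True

open = True, heat = True, power = True, safe = False, idle = True, fan = True

{fan, heat, open}: 3 true → odd ✓
{heat, power}: 2 true → even ✓
{fan, open, safe}: 2 true → even ✓
{open, safe}: 1 true → odd ✓
{heat, idle, open}: 3 true → odd ✓
{fan, power}: 2 true → even ✓
{idle, power}: 2 true → even ✓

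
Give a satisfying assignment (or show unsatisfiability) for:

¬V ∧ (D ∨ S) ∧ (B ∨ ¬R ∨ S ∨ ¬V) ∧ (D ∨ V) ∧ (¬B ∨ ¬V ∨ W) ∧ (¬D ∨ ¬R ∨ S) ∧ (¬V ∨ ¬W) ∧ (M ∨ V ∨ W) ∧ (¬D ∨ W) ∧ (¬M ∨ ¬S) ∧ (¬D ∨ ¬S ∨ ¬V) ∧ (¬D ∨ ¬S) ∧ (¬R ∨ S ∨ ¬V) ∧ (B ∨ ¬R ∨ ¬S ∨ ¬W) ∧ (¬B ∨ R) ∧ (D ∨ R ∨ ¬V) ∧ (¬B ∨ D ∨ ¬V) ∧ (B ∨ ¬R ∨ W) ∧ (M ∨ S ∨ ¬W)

R = False; M = True; B = False; V = False; D = True; S = False; W = True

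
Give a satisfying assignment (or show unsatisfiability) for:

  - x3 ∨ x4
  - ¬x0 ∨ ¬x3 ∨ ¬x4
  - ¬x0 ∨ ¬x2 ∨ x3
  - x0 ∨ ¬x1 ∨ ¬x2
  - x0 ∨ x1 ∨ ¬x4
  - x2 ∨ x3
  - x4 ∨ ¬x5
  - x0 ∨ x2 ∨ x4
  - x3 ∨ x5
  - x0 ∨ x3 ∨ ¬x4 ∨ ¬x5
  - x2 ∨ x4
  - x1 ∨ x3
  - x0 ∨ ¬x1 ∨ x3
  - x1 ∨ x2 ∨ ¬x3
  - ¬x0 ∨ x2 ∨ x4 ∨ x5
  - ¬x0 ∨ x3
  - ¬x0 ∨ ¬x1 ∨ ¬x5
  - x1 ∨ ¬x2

x0: False; x1: True; x2: False; x3: True; x4: True; x5: False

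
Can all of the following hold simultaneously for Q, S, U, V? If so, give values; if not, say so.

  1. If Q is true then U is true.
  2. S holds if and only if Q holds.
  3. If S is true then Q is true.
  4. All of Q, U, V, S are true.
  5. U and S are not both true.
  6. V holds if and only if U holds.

UNSATISFIABLE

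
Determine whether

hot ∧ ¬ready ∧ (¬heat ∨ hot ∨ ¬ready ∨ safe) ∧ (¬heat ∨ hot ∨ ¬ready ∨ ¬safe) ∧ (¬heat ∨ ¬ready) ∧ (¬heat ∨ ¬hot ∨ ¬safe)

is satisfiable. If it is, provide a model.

Unit clause (hot) forces hot = True.
Unit clause (¬ready) forces ready = False.
Set heat = False.
Set safe = False.
Check each clause:
  (hot): hot holds.
  (¬ready): ¬ready holds.
  (¬heat ∨ hot ∨ ¬ready ∨ safe): ¬heat holds.
  (¬heat ∨ hot ∨ ¬ready ∨ ¬safe): ¬heat holds.
  (¬heat ∨ ¬ready): ¬heat holds.
  (¬heat ∨ ¬hot ∨ ¬safe): ¬heat holds.
All clauses satisfied.

hot = True; ready = False; heat = False; safe = False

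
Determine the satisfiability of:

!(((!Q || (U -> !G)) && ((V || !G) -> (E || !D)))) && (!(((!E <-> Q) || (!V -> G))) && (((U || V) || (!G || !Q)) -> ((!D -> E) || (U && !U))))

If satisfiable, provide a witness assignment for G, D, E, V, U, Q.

G: False, D: True, E: False, V: False, U: False, Q: False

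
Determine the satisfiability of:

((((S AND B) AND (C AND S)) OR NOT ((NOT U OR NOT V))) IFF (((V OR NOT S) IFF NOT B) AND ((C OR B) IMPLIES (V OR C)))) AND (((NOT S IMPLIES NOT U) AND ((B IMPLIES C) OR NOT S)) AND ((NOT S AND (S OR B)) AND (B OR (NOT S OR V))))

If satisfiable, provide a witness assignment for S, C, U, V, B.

S = False, C = False, U = False, V = True, B = True

  (((S AND B) AND (C AND S)) OR NOT ((NOT U OR NOT V))) IFF (((V OR NOT S) IFF NOT B) AND ((C OR B) IMPLIES (V OR C))) = True
    ((S AND B) AND (C AND S)) OR NOT ((NOT U OR NOT V)) = False
      (S AND B) AND (C AND S) = False
        S AND B = False
        C AND S = False
      NOT ((NOT U OR NOT V)) = False
        NOT U OR NOT V = True
          NOT U = True
          NOT V = False
    ((V OR NOT S) IFF NOT B) AND ((C OR B) IMPLIES (V OR C)) = False
      (V OR NOT S) IFF NOT B = False
        V OR NOT S = True
          NOT S = True
        NOT B = False
      (C OR B) IMPLIES (V OR C) = True
        C OR B = True
        V OR C = True
  ((NOT S IMPLIES NOT U) AND ((B IMPLIES C) OR NOT S)) AND ((NOT S AND (S OR B)) AND (B OR (NOT S OR V))) = True
    (NOT S IMPLIES NOT U) AND ((B IMPLIES C) OR NOT S) = True
      NOT S IMPLIES NOT U = True
        NOT S = True
        NOT U = True
      (B IMPLIES C) OR NOT S = True
        B IMPLIES C = False
        NOT S = True
    (NOT S AND (S OR B)) AND (B OR (NOT S OR V)) = True
      NOT S AND (S OR B) = True
        NOT S = True
        S OR B = True
      B OR (NOT S OR V) = True
        NOT S OR V = True
          NOT S = True
Both conjuncts True, so the formula holds.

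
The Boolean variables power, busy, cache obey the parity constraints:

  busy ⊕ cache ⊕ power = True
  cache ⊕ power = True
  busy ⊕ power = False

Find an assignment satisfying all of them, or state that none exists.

power=F; busy=F; cache=T

busy ⊕ cache ⊕ power = F ⊕ T ⊕ F = True ✓
cache ⊕ power = T ⊕ F = True ✓
busy ⊕ power = F ⊕ F = False ✓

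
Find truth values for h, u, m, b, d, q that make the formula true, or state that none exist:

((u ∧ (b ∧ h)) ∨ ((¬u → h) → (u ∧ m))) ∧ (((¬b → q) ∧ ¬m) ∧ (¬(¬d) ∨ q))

h = False, u = False, m = False, b = True, d = False, q = True

  (u ∧ (b ∧ h)) ∨ ((¬u → h) → (u ∧ m)) = True
    u ∧ (b ∧ h) = False
      b ∧ h = False
    (¬u → h) → (u ∧ m) = True
      ¬u → h = False
        ¬u = True
      u ∧ m = False
  ((¬b → q) ∧ ¬m) ∧ (¬(¬d) ∨ q) = True
    (¬b → q) ∧ ¬m = True
      ¬b → q = True
        ¬b = False
      ¬m = True
    ¬(¬d) ∨ q = True
      ¬(¬d) = False
        ¬d = True
Both conjuncts True, so the formula holds.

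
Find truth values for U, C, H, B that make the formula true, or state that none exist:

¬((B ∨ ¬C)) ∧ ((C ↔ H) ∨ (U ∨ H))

U = False, C = True, H = True, B = False

  ¬((B ∨ ¬C)) = True
    B ∨ ¬C = False
      ¬C = False
  (C ↔ H) ∨ (U ∨ H) = True
    C ↔ H = True
    U ∨ H = True
Both conjuncts True, so the formula holds.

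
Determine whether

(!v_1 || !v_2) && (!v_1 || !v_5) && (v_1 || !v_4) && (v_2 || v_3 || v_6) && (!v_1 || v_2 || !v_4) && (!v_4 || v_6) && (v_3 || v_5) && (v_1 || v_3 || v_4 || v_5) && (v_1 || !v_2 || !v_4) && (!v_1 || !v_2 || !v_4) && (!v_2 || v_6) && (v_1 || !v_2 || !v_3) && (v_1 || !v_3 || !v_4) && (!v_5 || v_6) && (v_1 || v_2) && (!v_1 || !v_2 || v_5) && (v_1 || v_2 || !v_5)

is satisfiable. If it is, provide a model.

Set v_1 = True.
  then (!v_1 || !v_2) forces v_2 = False.
  then (!v_1 || !v_5) forces v_5 = False.
  then (!v_1 || v_2 || !v_4) forces v_4 = False.
  then (v_3 || v_5) forces v_3 = True.
Set v_6 = True.
All clauses satisfied.

v_1=T; v_2=F; v_3=T; v_4=F; v_5=F; v_6=T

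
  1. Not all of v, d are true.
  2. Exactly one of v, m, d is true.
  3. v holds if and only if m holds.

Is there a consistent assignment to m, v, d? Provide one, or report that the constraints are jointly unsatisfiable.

m = False, v = False, d = True

  (1) {v, d}: 1/2 true — not all ✓
  (2) {v, m, d}: 1 true — exactly one ✓
  (3) v=F, m=F — same ✓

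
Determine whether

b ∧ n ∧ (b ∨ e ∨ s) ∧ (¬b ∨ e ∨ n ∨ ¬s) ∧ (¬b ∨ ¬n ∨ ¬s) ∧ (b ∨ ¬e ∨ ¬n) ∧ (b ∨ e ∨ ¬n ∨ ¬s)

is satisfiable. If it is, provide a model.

n: True; b: True; s: False; e: True

Unit clause (b) forces b = True.
Unit clause (n) forces n = True.
In (¬b ∨ ¬n ∨ ¬s) only ¬s is left, so s = False.
Set e = True.
Check each clause:
  (b): b holds.
  (n): n holds.
  (b ∨ e ∨ s): b holds.
  (¬b ∨ e ∨ n ∨ ¬s): e holds.
  (¬b ∨ ¬n ∨ ¬s): ¬s holds.
  (b ∨ ¬e ∨ ¬n): b holds.
  (b ∨ e ∨ ¬n ∨ ¬s): b holds.
All clauses satisfied.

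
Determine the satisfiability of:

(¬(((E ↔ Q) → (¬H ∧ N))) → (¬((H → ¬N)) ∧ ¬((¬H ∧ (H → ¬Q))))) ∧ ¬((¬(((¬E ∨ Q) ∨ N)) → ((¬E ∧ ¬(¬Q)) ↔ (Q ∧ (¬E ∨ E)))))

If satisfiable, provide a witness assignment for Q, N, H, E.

Unsatisfiable — no assignment works.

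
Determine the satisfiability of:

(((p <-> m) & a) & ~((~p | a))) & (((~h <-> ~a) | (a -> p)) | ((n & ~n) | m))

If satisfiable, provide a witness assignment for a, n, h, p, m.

UNSATISFIABLE

Case a = True: the conjunct ~((~p | a)) becomes ~((~p | True)) = False.
Case a = False: the conjunct a is False.
Both cases fail — unsatisfiable.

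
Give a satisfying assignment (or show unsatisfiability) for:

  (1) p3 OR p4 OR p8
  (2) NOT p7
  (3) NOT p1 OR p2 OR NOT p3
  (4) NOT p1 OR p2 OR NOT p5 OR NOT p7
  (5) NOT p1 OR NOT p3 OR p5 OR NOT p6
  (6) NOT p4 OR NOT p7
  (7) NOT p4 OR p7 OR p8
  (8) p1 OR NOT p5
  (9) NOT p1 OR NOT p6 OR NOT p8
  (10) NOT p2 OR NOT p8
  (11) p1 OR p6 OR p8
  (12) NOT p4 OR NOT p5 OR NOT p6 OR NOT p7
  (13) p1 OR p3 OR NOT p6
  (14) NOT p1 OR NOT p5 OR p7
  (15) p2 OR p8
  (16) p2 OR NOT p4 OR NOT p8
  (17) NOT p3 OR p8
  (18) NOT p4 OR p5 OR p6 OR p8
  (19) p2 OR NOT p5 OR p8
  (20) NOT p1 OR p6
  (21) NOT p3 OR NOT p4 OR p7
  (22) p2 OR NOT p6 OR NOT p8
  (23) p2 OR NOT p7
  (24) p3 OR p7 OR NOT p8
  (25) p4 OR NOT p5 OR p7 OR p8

Unit clause (NOT p7) forces p7 = False.
Set p1 = False.
  then (p1 OR NOT p5) forces p5 = False.
Set p2 = False.
  then (p2 OR p8) forces p8 = True.
  then (p2 OR NOT p4 OR NOT p8) forces p4 = False.
  then (p2 OR NOT p6 OR NOT p8) forces p6 = False.
  then (p3 OR p7 OR NOT p8) forces p3 = True.
All clauses satisfied.

p1 = False; p2 = False; p3 = True; p4 = False; p5 = False; p6 = False; p7 = False; p8 = True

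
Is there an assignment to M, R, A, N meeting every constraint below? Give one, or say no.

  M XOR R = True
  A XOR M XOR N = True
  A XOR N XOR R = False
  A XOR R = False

M = False; R = True; A = True; N = False

M XOR R = F XOR T = True ✓
A XOR M XOR N = T XOR F XOR F = True ✓
A XOR N XOR R = T XOR F XOR T = False ✓
A XOR R = T XOR T = False ✓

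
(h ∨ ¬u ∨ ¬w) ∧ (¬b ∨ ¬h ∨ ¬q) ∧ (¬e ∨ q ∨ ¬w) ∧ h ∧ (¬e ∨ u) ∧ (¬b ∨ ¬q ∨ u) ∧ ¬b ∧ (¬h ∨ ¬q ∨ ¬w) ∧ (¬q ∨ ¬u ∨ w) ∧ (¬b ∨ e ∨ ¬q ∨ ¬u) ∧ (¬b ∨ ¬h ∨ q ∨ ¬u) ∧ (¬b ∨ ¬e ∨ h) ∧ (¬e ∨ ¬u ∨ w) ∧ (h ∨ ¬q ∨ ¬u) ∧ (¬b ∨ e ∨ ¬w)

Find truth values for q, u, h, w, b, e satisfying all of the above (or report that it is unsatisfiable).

Unit clause (h) forces h = True.
Unit clause (¬b) forces b = False.
Set q = False.
Set u = True.
Set w = True.
  then (¬e ∨ q ∨ ¬w) forces e = False.
All clauses satisfied.

q=F, u=T, h=T, w=T, b=F, e=F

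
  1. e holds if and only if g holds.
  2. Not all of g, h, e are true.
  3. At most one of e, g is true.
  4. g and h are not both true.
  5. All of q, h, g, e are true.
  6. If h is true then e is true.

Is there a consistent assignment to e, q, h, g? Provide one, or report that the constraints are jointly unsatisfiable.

The formula is unsatisfiable.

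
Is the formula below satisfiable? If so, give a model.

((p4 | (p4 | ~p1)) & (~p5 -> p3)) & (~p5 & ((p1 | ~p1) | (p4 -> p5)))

p1 = False; p3 = True; p4 = False; p5 = False

  (p4 | (p4 | ~p1)) & (~p5 -> p3) = True
    p4 | (p4 | ~p1) = True
      p4 | ~p1 = True
        ~p1 = True
    ~p5 -> p3 = True
      ~p5 = True
  ~p5 & ((p1 | ~p1) | (p4 -> p5)) = True
    ~p5 = True
    (p1 | ~p1) | (p4 -> p5) = True
      p1 | ~p1 = True
        ~p1 = True
      p4 -> p5 = True
Both conjuncts True, so the formula holds.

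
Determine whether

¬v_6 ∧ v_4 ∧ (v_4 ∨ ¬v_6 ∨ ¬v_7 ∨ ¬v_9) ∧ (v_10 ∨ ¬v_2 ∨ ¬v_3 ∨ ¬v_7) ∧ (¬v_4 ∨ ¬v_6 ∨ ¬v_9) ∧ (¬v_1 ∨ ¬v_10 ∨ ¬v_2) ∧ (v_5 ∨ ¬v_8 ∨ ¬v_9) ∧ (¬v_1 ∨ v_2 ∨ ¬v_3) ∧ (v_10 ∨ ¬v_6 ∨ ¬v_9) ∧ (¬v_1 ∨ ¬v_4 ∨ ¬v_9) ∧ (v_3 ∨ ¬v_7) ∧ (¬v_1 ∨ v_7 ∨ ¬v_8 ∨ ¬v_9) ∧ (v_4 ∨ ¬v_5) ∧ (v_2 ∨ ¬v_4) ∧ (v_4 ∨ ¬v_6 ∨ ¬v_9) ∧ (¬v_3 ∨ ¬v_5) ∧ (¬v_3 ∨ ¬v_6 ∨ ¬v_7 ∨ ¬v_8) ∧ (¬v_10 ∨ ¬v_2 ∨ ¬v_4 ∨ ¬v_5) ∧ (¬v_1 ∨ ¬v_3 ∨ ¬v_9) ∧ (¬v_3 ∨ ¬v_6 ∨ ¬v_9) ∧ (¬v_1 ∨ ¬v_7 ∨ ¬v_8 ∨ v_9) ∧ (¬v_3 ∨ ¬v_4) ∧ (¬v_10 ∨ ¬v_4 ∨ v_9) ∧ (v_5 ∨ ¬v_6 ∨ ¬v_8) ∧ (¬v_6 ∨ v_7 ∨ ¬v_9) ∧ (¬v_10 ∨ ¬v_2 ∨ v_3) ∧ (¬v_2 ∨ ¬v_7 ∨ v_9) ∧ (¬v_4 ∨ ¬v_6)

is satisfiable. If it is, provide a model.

Unit clause (¬v_6) forces v_6 = False.
Unit clause (v_4) forces v_4 = True.
In (v_2 ∨ ¬v_4) only v_2 is left, so v_2 = True.
In (¬v_3 ∨ ¬v_4) only ¬v_3 is left, so v_3 = False.
In (¬v_10 ∨ ¬v_2 ∨ v_3) only ¬v_10 is left, so v_10 = False.
In (v_3 ∨ ¬v_7) only ¬v_7 is left, so v_7 = False.
Set v_1 = False.
Set v_5 = True.
Set v_8 = False.
Set v_9 = False.
All clauses satisfied.

v_1 = False, v_2 = True, v_3 = False, v_4 = True, v_5 = True, v_6 = False, v_7 = False, v_8 = False, v_9 = False, v_10 = False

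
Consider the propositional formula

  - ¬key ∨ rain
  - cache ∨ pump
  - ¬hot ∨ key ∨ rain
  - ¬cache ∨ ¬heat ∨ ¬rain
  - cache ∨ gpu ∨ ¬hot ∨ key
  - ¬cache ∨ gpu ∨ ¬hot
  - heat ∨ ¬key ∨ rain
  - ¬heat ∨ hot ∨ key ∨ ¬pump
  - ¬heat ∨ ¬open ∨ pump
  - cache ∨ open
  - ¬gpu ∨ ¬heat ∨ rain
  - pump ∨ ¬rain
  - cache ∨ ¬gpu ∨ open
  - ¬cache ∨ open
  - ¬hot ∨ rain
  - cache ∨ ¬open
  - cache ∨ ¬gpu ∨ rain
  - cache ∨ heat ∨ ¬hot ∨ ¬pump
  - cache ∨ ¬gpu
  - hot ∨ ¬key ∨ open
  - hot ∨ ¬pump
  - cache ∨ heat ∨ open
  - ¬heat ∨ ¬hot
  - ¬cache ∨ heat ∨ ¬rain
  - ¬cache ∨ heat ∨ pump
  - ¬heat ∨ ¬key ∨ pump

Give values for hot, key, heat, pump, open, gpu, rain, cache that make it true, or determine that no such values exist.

No satisfying assignment exists.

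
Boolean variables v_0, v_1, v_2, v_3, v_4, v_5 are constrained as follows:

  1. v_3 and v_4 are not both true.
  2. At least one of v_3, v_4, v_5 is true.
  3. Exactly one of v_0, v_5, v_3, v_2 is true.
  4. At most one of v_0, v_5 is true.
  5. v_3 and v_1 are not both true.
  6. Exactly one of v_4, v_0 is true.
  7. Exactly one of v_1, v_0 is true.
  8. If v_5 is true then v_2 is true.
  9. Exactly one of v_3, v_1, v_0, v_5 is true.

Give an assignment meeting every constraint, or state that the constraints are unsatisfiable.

v_0 = False, v_1 = True, v_2 = True, v_3 = False, v_4 = True, v_5 = False

  (1) v_3=F, v_4=T — not both ✓
  (2) {v_3, v_4, v_5}: 1 true — at least one ✓
  (3) {v_0, v_5, v_3, v_2}: 1 true — exactly one ✓
  (4) {v_0, v_5}: 0 true — at most one ✓
  (5) v_3=F, v_1=T — not both ✓
  (6) {v_4, v_0}: 1 true — exactly one ✓
  (7) {v_1, v_0}: 1 true — exactly one ✓
  (8) v_5=F ⇒ v_2: vacuous ✓
  (9) {v_3, v_1, v_0, v_5}: 1 true — exactly one ✓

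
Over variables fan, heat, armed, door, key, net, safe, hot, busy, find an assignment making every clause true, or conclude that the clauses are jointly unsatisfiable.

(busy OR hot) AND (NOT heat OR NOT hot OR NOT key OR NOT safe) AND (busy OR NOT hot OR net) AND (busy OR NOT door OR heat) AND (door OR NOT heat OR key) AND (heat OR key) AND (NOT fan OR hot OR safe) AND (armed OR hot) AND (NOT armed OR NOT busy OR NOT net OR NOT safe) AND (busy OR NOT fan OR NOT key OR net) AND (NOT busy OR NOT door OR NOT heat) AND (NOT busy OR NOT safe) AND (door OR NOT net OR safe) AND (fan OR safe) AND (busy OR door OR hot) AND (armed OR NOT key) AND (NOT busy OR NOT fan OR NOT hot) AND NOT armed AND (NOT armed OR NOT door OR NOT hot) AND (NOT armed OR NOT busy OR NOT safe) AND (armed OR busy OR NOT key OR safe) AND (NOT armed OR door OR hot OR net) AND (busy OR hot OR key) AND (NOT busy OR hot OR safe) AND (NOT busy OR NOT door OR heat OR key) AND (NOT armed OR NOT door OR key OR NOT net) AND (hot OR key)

fan=T, heat=T, armed=F, door=T, key=F, net=T, safe=F, hot=T, busy=F

Unit clause (NOT armed) forces armed = False.
In (armed OR hot) only hot is left, so hot = True.
In (armed OR NOT key) only NOT key is left, so key = False.
In (heat OR key) only heat is left, so heat = True.
In (door OR NOT heat OR key) only door is left, so door = True.
In (NOT busy OR NOT door OR NOT heat) only NOT busy is left, so busy = False.
In (busy OR NOT hot OR net) only net is left, so net = True.
Set fan = True.
Set safe = False.
All clauses satisfied.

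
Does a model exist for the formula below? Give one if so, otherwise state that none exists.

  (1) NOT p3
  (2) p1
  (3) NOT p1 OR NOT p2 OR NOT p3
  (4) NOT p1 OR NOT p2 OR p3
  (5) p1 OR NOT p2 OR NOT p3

p1: True, p2: False, p3: False

Unit clause (NOT p3) forces p3 = False.
Unit clause (p1) forces p1 = True.
In (NOT p1 OR NOT p2 OR p3) only NOT p2 is left, so p2 = False.
All clauses satisfied.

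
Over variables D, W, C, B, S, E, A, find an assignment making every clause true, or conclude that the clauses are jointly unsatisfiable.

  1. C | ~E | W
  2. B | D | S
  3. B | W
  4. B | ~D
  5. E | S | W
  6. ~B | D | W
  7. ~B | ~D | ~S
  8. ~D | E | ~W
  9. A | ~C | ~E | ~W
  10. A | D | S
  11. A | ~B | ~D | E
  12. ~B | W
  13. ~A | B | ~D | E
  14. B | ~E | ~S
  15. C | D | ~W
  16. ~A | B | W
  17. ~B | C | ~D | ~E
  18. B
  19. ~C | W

D=F; W=T; C=T; B=T; S=F; E=F; A=T

Unit clause (B) forces B = True.
In (~B | W) only W is left, so W = True.
Set D = False.
  then (C | D | ~W) forces C = True.
Set S = False.
  then (A | D | S) forces A = True.
Set E = False.
All clauses satisfied.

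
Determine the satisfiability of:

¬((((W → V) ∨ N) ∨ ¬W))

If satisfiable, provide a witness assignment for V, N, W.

V = False, N = False, W = True

  ¬((((W → V) ∨ N) ∨ ¬W)) = True
    ((W → V) ∨ N) ∨ ¬W = False
      (W → V) ∨ N = False
        W → V = False
      ¬W = False
The formula evaluates to True.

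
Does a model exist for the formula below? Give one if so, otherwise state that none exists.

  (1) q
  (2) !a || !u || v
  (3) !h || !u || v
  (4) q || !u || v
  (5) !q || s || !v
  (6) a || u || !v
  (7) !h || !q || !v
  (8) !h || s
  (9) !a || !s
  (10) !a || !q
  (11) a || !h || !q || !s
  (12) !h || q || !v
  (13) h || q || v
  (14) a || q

s = True, v = True, q = True, u = True, a = False, h = False

Unit clause (q) forces q = True.
In (!a || !q) only !a is left, so a = False.
Set s = True.
  then (a || !h || !q || !s) forces h = False.
Set v = True.
  then (a || u || !v) forces u = True.
All clauses satisfied.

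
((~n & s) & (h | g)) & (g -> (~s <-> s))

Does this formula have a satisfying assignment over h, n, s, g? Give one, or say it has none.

h=T; n=F; s=T; g=F

  (~n & s) & (h | g) = True
    ~n & s = True
      ~n = True
    h | g = True
  g -> (~s <-> s) = True
    ~s <-> s = False
      ~s = False
Both conjuncts True, so the formula holds.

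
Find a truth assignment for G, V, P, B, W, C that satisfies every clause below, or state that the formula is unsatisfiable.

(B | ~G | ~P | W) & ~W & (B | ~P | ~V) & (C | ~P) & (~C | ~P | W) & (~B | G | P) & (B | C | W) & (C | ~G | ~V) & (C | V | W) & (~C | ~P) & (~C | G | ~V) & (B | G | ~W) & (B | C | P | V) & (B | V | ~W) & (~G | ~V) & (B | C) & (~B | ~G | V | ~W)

G = False, V = False, P = False, B = False, W = False, C = True

Unit clause (~W) forces W = False.
Set G = False.
Set V = False.
  then (C | V | W) forces C = True.
  then (~C | ~P) forces P = False.
  then (~B | G | P) forces B = False.
All clauses satisfied.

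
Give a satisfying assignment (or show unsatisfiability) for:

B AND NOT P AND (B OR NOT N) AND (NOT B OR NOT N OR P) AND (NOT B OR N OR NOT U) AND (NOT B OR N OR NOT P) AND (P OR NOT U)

Unit clause (B) forces B = True.
Unit clause (NOT P) forces P = False.
In (NOT B OR NOT N OR P) only NOT N is left, so N = False.
In (NOT B OR N OR NOT U) only NOT U is left, so U = False.
Check each clause:
  (B): B holds.
  (NOT P): NOT P holds.
  (B OR NOT N): B holds.
  (NOT B OR NOT N OR P): NOT N holds.
  (NOT B OR N OR NOT U): NOT U holds.
  (NOT B OR N OR NOT P): NOT P holds.
  (P OR NOT U): NOT U holds.
All clauses satisfied.

U = False, N = False, P = False, B = True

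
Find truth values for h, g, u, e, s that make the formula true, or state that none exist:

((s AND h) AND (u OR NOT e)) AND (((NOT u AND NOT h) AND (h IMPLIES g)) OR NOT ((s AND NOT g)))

h = True, g = True, u = False, e = False, s = True

  (s AND h) AND (u OR NOT e) = True
    s AND h = True
    u OR NOT e = True
      NOT e = True
  ((NOT u AND NOT h) AND (h IMPLIES g)) OR NOT ((s AND NOT g)) = True
    (NOT u AND NOT h) AND (h IMPLIES g) = False
      NOT u AND NOT h = False
        NOT u = True
        NOT h = False
      h IMPLIES g = True
    NOT ((s AND NOT g)) = True
      s AND NOT g = False
        NOT g = False
Both conjuncts True, so the formula holds.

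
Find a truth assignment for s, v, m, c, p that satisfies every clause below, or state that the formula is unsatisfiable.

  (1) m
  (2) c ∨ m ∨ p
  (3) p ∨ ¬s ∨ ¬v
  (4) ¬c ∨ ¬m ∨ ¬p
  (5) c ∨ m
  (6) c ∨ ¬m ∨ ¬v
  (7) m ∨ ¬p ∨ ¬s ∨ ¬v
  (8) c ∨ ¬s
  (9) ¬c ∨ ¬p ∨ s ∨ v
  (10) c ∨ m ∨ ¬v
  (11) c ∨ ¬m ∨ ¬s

s = False, v = False, m = True, c = False, p = True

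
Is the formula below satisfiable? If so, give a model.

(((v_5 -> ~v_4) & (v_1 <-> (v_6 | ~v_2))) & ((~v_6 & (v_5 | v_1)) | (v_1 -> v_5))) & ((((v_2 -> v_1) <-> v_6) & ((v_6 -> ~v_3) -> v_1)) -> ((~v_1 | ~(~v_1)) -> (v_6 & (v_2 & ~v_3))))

v_1=T, v_2=F, v_3=F, v_4=F, v_5=F, v_6=F

  ((v_5 -> ~v_4) & (v_1 <-> (v_6 | ~v_2))) & ((~v_6 & (v_5 | v_1)) | (v_1 -> v_5)) = True
    (v_5 -> ~v_4) & (v_1 <-> (v_6 | ~v_2)) = True
      v_5 -> ~v_4 = True
        ~v_4 = True
      v_1 <-> (v_6 | ~v_2) = True
        v_6 | ~v_2 = True
          ~v_2 = True
    (~v_6 & (v_5 | v_1)) | (v_1 -> v_5) = True
      ~v_6 & (v_5 | v_1) = True
        ~v_6 = True
        v_5 | v_1 = True
      v_1 -> v_5 = False
  (((v_2 -> v_1) <-> v_6) & ((v_6 -> ~v_3) -> v_1)) -> ((~v_1 | ~(~v_1)) -> (v_6 & (v_2 & ~v_3))) = True
    ((v_2 -> v_1) <-> v_6) & ((v_6 -> ~v_3) -> v_1) = False
      (v_2 -> v_1) <-> v_6 = False
        v_2 -> v_1 = True
      (v_6 -> ~v_3) -> v_1 = True
        v_6 -> ~v_3 = True
          ~v_3 = True
    (~v_1 | ~(~v_1)) -> (v_6 & (v_2 & ~v_3)) = False
      ~v_1 | ~(~v_1) = True
        ~v_1 = False
        ~(~v_1) = True
          ~v_1 = False
      v_6 & (v_2 & ~v_3) = False
        v_2 & ~v_3 = False
          ~v_3 = True
Both conjuncts True, so the formula holds.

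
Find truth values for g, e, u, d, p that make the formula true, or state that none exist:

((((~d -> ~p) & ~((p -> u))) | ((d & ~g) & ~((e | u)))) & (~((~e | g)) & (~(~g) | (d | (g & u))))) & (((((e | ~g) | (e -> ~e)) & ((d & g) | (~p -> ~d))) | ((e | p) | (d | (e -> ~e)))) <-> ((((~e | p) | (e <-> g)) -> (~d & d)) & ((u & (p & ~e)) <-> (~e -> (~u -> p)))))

The conjunct ((((e | ~g) | (e -> ~e)) & ((d & g) | (~p -> ~d))) | ((e | p) | (d | (e -> ~e)))) <-> ((((~e | p) | (e <-> g)) -> (~d & d)) & ((u & (p & ~e)) <-> (~e -> (~u -> p)))) is unsatisfiable on its own:
  e = True: this becomes (((d & g) | (~p -> ~d)) | True) <-> (((p | g) -> (~d & d)) & False) = False.
  e = False: simplifies to (~d & d) & ((u & p) <-> (~u -> p)).
    d = True: the conjunct ~d is False.
    d = False: the conjunct d is False.
So the whole conjunction is unsatisfiable.

UNSATISFIABLE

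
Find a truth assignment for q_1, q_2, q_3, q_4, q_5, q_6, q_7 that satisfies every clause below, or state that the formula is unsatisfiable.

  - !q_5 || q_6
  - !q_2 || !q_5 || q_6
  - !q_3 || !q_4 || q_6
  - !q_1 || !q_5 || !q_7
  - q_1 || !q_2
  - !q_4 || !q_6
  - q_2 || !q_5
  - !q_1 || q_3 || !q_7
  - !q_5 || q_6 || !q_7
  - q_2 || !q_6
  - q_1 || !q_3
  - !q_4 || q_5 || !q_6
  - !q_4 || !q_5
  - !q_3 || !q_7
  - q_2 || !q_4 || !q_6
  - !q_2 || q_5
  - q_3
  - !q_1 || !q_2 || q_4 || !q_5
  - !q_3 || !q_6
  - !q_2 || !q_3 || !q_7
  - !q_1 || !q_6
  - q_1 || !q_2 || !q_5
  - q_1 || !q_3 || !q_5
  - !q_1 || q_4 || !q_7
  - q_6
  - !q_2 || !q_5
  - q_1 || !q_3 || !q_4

Unsatisfiable

Case q_3 = True:
  (q_1 || !q_3) forces q_1 = True.
  (!q_3 || !q_7) forces q_7 = False.
  (!q_3 || !q_6) forces q_6 = False.
  Clause (q_6) is falsified — contradiction.
Case q_3 = False:
  Clause (q_3) is falsified — contradiction.
Both cases fail, so the formula is unsatisfiable.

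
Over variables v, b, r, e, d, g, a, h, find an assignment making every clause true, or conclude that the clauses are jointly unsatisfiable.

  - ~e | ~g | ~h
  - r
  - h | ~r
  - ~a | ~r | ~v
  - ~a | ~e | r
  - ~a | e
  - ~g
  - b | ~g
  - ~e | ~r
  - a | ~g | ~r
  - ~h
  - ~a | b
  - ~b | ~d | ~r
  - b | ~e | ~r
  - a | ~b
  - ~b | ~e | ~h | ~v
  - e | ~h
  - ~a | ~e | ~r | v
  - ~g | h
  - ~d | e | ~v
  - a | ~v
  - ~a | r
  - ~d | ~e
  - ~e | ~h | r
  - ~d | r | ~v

Case r = True:
  (h | ~r) forces h = True.
  Clause (~h) is falsified — contradiction.
Case r = False:
  Clause (r) is falsified — contradiction.
Both cases fail, so the formula is unsatisfiable.

Unsatisfiable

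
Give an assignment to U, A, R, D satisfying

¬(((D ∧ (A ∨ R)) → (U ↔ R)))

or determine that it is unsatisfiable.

U: True; A: True; R: False; D: True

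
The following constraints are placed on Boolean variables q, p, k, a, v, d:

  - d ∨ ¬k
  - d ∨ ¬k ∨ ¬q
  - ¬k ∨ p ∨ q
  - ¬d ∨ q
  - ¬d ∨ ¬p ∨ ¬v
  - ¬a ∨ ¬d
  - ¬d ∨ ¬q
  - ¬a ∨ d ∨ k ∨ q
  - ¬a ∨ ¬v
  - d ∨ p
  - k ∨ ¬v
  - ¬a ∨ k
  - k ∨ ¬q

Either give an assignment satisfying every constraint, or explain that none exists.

Set q = False.
  then (¬d ∨ q) forces d = False.
  then (d ∨ p) forces p = True.
  then (d ∨ ¬k) forces k = False.
  then (¬a ∨ d ∨ k ∨ q) forces a = False.
  then (k ∨ ¬v) forces v = False.
All clauses satisfied.

q=F, p=T, k=F, a=F, v=F, d=F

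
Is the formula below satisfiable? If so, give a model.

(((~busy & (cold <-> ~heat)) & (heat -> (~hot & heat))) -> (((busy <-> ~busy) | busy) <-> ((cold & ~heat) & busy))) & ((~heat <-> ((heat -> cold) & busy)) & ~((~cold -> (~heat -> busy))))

UNSATISFIABLE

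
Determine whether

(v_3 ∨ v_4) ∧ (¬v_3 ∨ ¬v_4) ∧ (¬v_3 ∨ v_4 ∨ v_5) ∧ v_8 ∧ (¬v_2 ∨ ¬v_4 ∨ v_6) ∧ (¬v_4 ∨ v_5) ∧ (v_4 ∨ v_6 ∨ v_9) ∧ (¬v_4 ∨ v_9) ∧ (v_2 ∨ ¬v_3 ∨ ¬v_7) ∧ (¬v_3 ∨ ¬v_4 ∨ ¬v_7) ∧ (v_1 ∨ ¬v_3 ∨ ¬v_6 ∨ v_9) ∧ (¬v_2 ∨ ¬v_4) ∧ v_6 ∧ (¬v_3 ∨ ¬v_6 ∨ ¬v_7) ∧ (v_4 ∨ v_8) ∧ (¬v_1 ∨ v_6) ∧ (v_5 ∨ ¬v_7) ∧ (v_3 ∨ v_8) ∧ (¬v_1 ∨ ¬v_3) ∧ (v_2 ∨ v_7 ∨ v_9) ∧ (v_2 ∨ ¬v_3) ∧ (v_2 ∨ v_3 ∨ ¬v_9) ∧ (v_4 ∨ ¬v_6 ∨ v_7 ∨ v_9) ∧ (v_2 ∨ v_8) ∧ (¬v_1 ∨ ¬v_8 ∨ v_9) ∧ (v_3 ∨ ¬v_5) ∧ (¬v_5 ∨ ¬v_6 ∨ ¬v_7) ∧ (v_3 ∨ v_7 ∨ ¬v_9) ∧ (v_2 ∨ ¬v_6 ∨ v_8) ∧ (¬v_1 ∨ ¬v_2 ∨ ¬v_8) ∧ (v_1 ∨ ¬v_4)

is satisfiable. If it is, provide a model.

Unit clause (v_8) forces v_8 = True.
Unit clause (v_6) forces v_6 = True.
Try v_1 = True:
  (¬v_1 ∨ ¬v_3) forces v_3 = False.
  (v_3 ∨ v_4) forces v_4 = True.
  (¬v_4 ∨ v_5) forces v_5 = True.
  clause (v_3 ∨ ¬v_5) is falsified — backtrack.
So v_1 = False.
  then (v_1 ∨ ¬v_4) forces v_4 = False.
  then (v_3 ∨ v_4) forces v_3 = True.
  then (¬v_3 ∨ v_4 ∨ v_5) forces v_5 = True.
  then (v_1 ∨ ¬v_3 ∨ ¬v_6 ∨ v_9) forces v_9 = True.
  then (¬v_3 ∨ ¬v_6 ∨ ¬v_7) forces v_7 = False.
  then (v_2 ∨ ¬v_3) forces v_2 = True.
All clauses satisfied.

v_1 = False; v_2 = True; v_3 = True; v_4 = False; v_5 = True; v_6 = True; v_7 = False; v_8 = True; v_9 = True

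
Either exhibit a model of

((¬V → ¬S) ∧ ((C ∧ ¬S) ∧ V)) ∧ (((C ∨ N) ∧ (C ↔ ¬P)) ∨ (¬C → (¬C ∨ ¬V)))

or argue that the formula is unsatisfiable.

S=F; V=T; N=T; C=T; P=T

  (¬V → ¬S) ∧ ((C ∧ ¬S) ∧ V) = True
    ¬V → ¬S = True
      ¬V = False
      ¬S = True
    (C ∧ ¬S) ∧ V = True
      C ∧ ¬S = True
        ¬S = True
  ((C ∨ N) ∧ (C ↔ ¬P)) ∨ (¬C → (¬C ∨ ¬V)) = True
    (C ∨ N) ∧ (C ↔ ¬P) = False
      C ∨ N = True
      C ↔ ¬P = False
        ¬P = False
    ¬C → (¬C ∨ ¬V) = True
      ¬C = False
      ¬C ∨ ¬V = False
        ¬C = False
        ¬V = False
Both conjuncts True, so the formula holds.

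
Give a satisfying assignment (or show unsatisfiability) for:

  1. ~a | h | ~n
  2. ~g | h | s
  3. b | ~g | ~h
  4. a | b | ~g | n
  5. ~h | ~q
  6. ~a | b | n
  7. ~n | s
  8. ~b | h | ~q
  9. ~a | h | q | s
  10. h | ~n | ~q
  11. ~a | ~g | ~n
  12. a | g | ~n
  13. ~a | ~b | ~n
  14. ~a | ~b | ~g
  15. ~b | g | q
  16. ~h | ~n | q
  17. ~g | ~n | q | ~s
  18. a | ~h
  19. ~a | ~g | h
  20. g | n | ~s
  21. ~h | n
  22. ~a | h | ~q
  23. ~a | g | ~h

q=F, b=T, h=F, s=T, a=F, g=T, n=F

Set q = False.
Set b = True.
  then (~b | g | q) forces g = True.
  then (~a | ~b | ~g) forces a = False.
  then (a | ~h) forces h = False.
  then (~g | h | s) forces s = True.
  then (~g | ~n | q | ~s) forces n = False.
All clauses satisfied.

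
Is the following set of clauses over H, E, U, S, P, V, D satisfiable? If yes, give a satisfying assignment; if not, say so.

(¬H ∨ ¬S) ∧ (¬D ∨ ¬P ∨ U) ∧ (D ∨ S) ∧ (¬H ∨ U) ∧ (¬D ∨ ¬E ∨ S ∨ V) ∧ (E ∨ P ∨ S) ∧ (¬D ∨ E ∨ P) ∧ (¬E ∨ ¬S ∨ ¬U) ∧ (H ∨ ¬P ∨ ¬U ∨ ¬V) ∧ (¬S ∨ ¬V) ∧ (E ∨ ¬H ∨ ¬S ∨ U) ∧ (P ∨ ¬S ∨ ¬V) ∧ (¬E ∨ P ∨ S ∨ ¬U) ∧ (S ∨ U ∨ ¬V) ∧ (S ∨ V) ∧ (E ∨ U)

Set H = False.
Set E = False.
  then (E ∨ U) forces U = True.
Try S = False:
  (D ∨ S) forces D = True.
  (E ∨ P ∨ S) forces P = True.
  (H ∨ ¬P ∨ ¬U ∨ ¬V) forces V = False.
  clause (S ∨ V) is falsified — backtrack.
So S = True.
  then (¬S ∨ ¬V) forces V = False.
Set P = False.
  then (¬D ∨ E ∨ P) forces D = False.
All clauses satisfied.

H = False, E = False, U = True, S = True, P = False, V = False, D = False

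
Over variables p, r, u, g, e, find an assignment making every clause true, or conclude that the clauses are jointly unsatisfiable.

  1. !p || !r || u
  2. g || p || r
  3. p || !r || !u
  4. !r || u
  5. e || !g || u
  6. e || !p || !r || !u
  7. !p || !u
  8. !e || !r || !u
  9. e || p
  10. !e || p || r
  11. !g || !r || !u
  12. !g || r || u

p=T, r=F, u=F, g=F, e=F

Try p = False:
  (e || p) forces e = True.
  (!e || p || r) forces r = True.
  (p || !r || !u) forces u = False.
  clause (!r || u) is falsified — backtrack.
So p = True.
  then (!p || !u) forces u = False.
  then (!p || !r || u) forces r = False.
  then (!g || r || u) forces g = False.
Set e = False.
All clauses satisfied.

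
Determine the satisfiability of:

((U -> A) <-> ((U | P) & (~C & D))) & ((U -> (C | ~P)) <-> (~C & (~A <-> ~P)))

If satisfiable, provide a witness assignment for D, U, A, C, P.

D: False, U: True, A: False, C: False, P: False

  (U -> A) <-> ((U | P) & (~C & D)) = True
    U -> A = False
    (U | P) & (~C & D) = False
      U | P = True
      ~C & D = False
        ~C = True
  (U -> (C | ~P)) <-> (~C & (~A <-> ~P)) = True
    U -> (C | ~P) = True
      C | ~P = True
        ~P = True
    ~C & (~A <-> ~P) = True
      ~C = True
      ~A <-> ~P = True
        ~A = True
        ~P = True
Both conjuncts True, so the formula holds.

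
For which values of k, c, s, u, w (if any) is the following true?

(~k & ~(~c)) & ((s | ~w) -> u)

k=F, c=T, s=F, u=F, w=T

  ~k & ~(~c) = True
    ~k = True
    ~(~c) = True
      ~c = False
  (s | ~w) -> u = True
    s | ~w = False
      ~w = False
Both conjuncts True, so the formula holds.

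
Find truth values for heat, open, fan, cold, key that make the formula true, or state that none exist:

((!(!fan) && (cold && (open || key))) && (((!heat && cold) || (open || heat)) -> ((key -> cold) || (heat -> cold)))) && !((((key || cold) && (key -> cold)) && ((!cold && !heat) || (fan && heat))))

heat=F, open=T, fan=T, cold=T, key=F

  (!(!fan) && (cold && (open || key))) && (((!heat && cold) || (open || heat)) -> ((key -> cold) || (heat -> cold))) = True
    !(!fan) && (cold && (open || key)) = True
      !(!fan) = True
        !fan = False
      cold && (open || key) = True
        open || key = True
    ((!heat && cold) || (open || heat)) -> ((key -> cold) || (heat -> cold)) = True
      (!heat && cold) || (open || heat) = True
        !heat && cold = True
          !heat = True
        open || heat = True
      (key -> cold) || (heat -> cold) = True
        key -> cold = True
        heat -> cold = True
  !((((key || cold) && (key -> cold)) && ((!cold && !heat) || (fan && heat)))) = True
    ((key || cold) && (key -> cold)) && ((!cold && !heat) || (fan && heat)) = False
      (key || cold) && (key -> cold) = True
        key || cold = True
        key -> cold = True
      (!cold && !heat) || (fan && heat) = False
        !cold && !heat = False
          !cold = False
          !heat = True
        fan && heat = False
Both conjuncts True, so the formula holds.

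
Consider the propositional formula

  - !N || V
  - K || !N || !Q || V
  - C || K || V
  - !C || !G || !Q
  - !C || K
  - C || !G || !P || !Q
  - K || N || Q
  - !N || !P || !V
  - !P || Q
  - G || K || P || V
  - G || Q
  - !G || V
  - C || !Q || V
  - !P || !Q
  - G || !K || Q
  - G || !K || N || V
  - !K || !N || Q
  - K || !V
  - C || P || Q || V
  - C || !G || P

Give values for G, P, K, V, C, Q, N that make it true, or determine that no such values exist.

G = False; P = False; K = True; V = True; C = False; Q = True; N = True

Set G = False.
  then (G || Q) forces Q = True.
  then (!P || !Q) forces P = False.
Set K = True.
Try V = False:
  (!N || V) forces N = False.
  clause (G || !K || N || V) is falsified — backtrack.
So V = True.
Set C = False.
Set N = True.
All clauses satisfied.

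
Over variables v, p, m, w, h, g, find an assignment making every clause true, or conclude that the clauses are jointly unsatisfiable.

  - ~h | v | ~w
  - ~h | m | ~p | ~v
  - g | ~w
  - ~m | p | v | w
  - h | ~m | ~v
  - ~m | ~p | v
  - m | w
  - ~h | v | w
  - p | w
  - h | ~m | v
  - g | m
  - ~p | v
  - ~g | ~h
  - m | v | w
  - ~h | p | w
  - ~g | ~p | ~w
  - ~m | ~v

Set v = True.
  then (~m | ~v) forces m = False.
  then (m | w) forces w = True.
  then (g | m) forces g = True.
  then (~g | ~h) forces h = False.
  then (~g | ~p | ~w) forces p = False.
All clauses satisfied.

v = True, p = False, m = False, w = True, h = False, g = True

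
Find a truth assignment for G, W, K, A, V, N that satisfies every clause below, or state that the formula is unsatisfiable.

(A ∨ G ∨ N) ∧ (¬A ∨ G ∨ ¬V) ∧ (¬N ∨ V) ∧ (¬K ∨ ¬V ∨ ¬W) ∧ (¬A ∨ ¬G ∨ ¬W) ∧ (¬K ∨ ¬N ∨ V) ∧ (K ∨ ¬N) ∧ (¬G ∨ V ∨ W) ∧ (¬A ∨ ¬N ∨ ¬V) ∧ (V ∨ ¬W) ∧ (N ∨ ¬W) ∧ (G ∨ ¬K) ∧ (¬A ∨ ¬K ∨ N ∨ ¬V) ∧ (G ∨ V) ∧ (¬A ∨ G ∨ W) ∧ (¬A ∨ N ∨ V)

G = True; W = False; K = False; A = True; V = True; N = False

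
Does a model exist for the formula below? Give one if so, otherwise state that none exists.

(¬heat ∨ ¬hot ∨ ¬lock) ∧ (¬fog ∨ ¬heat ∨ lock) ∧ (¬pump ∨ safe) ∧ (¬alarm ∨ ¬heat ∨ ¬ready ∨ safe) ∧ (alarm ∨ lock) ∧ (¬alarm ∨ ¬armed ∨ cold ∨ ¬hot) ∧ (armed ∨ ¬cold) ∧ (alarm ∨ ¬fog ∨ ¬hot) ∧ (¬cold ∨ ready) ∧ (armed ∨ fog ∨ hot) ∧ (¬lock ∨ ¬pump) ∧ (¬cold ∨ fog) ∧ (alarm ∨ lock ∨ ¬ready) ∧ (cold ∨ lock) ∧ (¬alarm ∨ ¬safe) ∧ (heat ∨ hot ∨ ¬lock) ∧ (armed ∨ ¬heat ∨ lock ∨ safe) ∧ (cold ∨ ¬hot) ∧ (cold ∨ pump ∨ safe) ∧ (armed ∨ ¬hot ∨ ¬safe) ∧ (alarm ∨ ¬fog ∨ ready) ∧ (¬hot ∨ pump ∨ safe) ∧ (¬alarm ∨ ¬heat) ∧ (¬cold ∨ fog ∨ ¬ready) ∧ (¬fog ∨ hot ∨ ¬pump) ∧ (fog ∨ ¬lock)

cold: True, armed: True, alarm: False, pump: False, lock: True, safe: True, hot: False, ready: True, heat: True, fog: True

Set cold = True.
  then (armed ∨ ¬cold) forces armed = True.
  then (¬cold ∨ ready) forces ready = True.
  then (¬cold ∨ fog) forces fog = True.
Set alarm = False.
  then (alarm ∨ lock) forces lock = True.
  then (alarm ∨ ¬fog ∨ ¬hot) forces hot = False.
  then (¬lock ∨ ¬pump) forces pump = False.
  then (heat ∨ hot ∨ ¬lock) forces heat = True.
Set safe = True.
All clauses satisfied.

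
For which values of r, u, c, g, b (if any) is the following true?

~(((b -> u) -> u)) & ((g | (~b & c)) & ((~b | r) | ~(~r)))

r = False; u = False; c = False; g = True; b = False

  ~(((b -> u) -> u)) = True
    (b -> u) -> u = False
      b -> u = True
  (g | (~b & c)) & ((~b | r) | ~(~r)) = True
    g | (~b & c) = True
      ~b & c = False
        ~b = True
    (~b | r) | ~(~r) = True
      ~b | r = True
        ~b = True
      ~(~r) = False
        ~r = True
Both conjuncts True, so the formula holds.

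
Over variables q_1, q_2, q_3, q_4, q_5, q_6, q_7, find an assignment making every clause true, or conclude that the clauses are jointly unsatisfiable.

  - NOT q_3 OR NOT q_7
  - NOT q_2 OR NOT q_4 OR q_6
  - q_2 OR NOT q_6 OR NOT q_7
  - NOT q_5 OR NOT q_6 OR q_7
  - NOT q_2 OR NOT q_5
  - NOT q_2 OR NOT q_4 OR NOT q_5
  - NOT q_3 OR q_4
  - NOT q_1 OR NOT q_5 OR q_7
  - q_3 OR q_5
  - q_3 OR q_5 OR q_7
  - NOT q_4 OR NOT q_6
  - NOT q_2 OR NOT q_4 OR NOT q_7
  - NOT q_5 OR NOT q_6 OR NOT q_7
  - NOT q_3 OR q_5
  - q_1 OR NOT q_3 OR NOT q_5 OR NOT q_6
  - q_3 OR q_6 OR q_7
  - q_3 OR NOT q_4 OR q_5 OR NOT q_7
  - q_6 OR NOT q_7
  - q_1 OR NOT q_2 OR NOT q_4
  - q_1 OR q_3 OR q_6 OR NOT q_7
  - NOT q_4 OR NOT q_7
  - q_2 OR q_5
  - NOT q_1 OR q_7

q_1=F, q_2=F, q_3=T, q_4=T, q_5=T, q_6=F, q_7=F

Set q_1 = False.
Try q_2 = True:
  (NOT q_2 OR NOT q_5) forces q_5 = False.
  (q_3 OR q_5) forces q_3 = True.
  clause (NOT q_3 OR q_5) is falsified — backtrack.
So q_2 = False.
  then (q_2 OR q_5) forces q_5 = True.
Set q_3 = True.
  then (NOT q_3 OR NOT q_7) forces q_7 = False.
  then (NOT q_5 OR NOT q_6 OR q_7) forces q_6 = False.
  then (NOT q_3 OR q_4) forces q_4 = True.
All clauses satisfied.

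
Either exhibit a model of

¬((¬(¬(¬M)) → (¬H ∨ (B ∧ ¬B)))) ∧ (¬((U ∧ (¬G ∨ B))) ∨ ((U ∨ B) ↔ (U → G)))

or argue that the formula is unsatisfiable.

G = True; M = False; U = True; H = True; B = False

  ¬((¬(¬(¬M)) → (¬H ∨ (B ∧ ¬B)))) = True
    ¬(¬(¬M)) → (¬H ∨ (B ∧ ¬B)) = False
      ¬(¬(¬M)) = True
        ¬(¬M) = False
          ¬M = True
      ¬H ∨ (B ∧ ¬B) = False
        ¬H = False
        B ∧ ¬B = False
          ¬B = True
  ¬((U ∧ (¬G ∨ B))) ∨ ((U ∨ B) ↔ (U → G)) = True
    ¬((U ∧ (¬G ∨ B))) = True
      U ∧ (¬G ∨ B) = False
        ¬G ∨ B = False
          ¬G = False
    (U ∨ B) ↔ (U → G) = True
      U ∨ B = True
      U → G = True
Both conjuncts True, so the formula holds.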